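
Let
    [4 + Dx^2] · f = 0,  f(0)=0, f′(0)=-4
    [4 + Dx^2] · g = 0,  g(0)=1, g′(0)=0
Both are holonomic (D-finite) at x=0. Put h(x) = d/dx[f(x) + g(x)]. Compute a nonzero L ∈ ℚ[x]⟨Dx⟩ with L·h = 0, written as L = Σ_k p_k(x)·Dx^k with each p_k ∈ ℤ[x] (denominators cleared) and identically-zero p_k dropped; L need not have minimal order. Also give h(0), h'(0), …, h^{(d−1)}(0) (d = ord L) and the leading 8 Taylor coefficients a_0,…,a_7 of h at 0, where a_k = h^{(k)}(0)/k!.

f: a_k = 0, -4, 0, 8/3, 0, -8/15, 0, 16/315, …
g: a_k = 1, 0, -2, 0, 2/3, 0, -4/45, 0, …
Weyl lclm of L_f,L_g ⇒ L₀ (ord ≤ 4).
h=h₀': d/dx-closure on L₀ ⇒ L.
L = 4 + Dx^2  (order 2).
h: a_k = -4, -4, 8, 8/3, -8/3, -8/15, 16/45, 16/315, …
ICs: h(0) = -4, h′(0) = -4.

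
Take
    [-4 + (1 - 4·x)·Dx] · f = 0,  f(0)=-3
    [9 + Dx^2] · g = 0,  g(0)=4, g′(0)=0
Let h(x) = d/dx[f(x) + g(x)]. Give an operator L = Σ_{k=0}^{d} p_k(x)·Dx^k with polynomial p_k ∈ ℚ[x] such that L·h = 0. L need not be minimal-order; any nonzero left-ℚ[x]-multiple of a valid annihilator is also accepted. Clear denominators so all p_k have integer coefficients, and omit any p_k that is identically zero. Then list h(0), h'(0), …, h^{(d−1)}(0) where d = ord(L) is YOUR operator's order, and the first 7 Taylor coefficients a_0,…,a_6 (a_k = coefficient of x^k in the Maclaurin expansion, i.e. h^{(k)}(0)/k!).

L = (4824 - 1728·x + 3456·x^2) + (-315 + 1476·x - 1296·x^2 + 1728·x^3)·Dx + (536 - 192·x + 384·x^2)·Dx^2 + (-35 + 164·x - 144·x^2 + 192·x^3)·Dx^3  (order 3).
h: a_k = -12, -132, -576, -3018, -15360, -737523/10, -344064, …
ICs: h(0) = -12, h′(0) = -132, h′′(0) = -1152.

f: a_k = -3, -12, -48, -192, -768, -3072, -12288, …
g: a_k = 4, 0, -18, 0, 27/2, 0, -81/20, …
L₀ := lclm(L_f,L_g); ord L₀ ≤ 1+2.
Derive L from L₀ (diff closure).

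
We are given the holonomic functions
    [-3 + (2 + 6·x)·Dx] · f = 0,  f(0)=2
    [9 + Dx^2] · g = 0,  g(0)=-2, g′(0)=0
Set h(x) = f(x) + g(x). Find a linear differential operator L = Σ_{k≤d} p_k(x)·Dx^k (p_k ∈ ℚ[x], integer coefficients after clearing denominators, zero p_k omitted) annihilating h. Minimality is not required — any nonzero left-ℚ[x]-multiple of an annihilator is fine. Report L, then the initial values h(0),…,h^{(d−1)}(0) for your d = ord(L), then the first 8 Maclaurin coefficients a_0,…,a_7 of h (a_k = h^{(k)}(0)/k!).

f: a_k = 2, 3, -9/4, 27/8, -405/64, 1701/128, -15309/512, 72171/1024, …
g: a_k = -2, 0, 9, 0, -27/4, 0, 81/40, 0, …
Weyl lclm of L_f,L_g ⇒ L₀ (ord ≤ 3).
L = (-63 - 216·x - 324·x^2) + (18 + 198·x + 648·x^2 + 648·x^3)·Dx + (-7 - 24·x - 36·x^2)·Dx^2 + (2 + 22·x + 72·x^2 + 72·x^3)·Dx^3  (order 3).
h: a_k = 0, 3, 27/4, 27/8, -837/64, 1701/128, -71361/2560, 72171/1024, …
ICs: h(0) = 0, h′(0) = 3, h′′(0) = 27/2.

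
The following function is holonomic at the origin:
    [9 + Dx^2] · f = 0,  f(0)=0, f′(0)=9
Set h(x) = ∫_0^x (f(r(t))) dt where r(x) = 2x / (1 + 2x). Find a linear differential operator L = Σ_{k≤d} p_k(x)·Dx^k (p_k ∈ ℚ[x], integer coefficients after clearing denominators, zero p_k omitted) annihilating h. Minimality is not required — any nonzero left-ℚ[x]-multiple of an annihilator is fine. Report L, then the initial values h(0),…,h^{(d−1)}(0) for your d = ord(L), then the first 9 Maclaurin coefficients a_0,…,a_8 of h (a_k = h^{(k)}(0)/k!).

f: a_k = 0, 9, 0, -27/2, 0, 243/40, 0, -729/560, 0, …
h₀=f(r): pull back L_f along r ⇒ L₀.
∫: right-multiply L₀ by Dx.
L = 36·Dx + (4 + 24·x + 48·x^2 + 32·x^3)·Dx^2 + (1 + 8·x + 24·x^2 + 32·x^3 + 16·x^4)·Dx^3  (order 3).
h: a_k = 0, 0, 9, -12, -9, 504/5, -1758/5, 6120/7, -58059/35, …
ICs: h(0) = 0, h′(0) = 0, h′′(0) = 18.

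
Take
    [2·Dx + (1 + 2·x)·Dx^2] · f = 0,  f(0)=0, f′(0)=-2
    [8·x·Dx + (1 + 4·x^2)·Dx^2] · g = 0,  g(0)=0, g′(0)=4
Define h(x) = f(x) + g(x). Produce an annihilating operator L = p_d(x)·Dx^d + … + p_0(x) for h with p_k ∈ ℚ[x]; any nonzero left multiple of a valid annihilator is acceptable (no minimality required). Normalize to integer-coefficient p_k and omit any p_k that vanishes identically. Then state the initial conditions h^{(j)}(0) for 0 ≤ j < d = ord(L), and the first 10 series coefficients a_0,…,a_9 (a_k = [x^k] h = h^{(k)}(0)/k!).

L = (-8 - 48·x + 96·x^2 + 64·x^3)·Dx + (-8 - 16·x + 192·x^3 + 128·x^4)·Dx^2 + (-1 + 2·x + 8·x^2 + 16·x^3 + 48·x^4 + 32·x^5)·Dx^3  (order 3).
h: a_k = 0, 2, 2, -8, 4, 32/5, 32/3, -384/7, 32, 512/9, …
ICs: h(0) = 0, h′(0) = 2, h′′(0) = 4.

f: a_k = 0, -2, 2, -8/3, 4, -32/5, 32/3, -128/7, 32, -512/9, …
g: a_k = 0, 4, 0, -16/3, 0, 64/5, 0, -256/7, 0, 1024/9, …
Sum ⇒ L₀ = lclm(L_f,L_g) in ℚ(x)⟨Dx⟩.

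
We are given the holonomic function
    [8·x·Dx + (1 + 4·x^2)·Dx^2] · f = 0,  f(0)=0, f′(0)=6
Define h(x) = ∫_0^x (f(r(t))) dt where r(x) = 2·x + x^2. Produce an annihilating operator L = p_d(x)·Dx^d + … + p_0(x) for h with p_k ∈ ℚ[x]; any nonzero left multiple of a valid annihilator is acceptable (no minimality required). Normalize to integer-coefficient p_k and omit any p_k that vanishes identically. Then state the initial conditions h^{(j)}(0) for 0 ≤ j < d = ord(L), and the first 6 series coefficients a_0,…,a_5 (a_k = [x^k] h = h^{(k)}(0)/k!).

f: a_k = 0, 6, 0, -8, 0, 96/5, …
Substitute x→r, Dx→(1/r')Dx; clear ⇒ L₀.
h=∫₀ˣh₀: take L = L₀·Dx.
L = (-1 + 32·x + 64·x^2 + 48·x^3 + 12·x^4)·Dx^2 + (1 + x + 16·x^2 + 32·x^3 + 20·x^4 + 4·x^5)·Dx^3  (order 3).
h: a_k = 0, 0, 6, 2, -16, -96/5, …
ICs: h(0) = 0, h′(0) = 0, h′′(0) = 12.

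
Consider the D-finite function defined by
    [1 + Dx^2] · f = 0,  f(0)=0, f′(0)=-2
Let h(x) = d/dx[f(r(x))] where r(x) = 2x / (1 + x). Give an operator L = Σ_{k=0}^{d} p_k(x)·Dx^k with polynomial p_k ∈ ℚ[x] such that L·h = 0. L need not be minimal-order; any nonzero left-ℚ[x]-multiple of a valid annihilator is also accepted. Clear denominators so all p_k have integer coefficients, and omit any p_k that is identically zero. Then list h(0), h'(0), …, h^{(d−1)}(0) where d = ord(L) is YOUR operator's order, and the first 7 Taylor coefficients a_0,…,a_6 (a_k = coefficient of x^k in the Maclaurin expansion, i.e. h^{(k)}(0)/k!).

f: a_k = 0, -2, 0, 1/3, 0, -1/60, 0, …
h₀=f(r): pull back L_f along r ⇒ L₀.
Differentiate: ansatz ord ≤ ord L₀ ⇒ L.
L = (10 + 12·x + 6·x^2) + (6 + 18·x + 18·x^2 + 6·x^3)·Dx + (1 + 4·x + 6·x^2 + 4·x^3 + x^4)·Dx^2  (order 2).
h: a_k = -4, 8, -4, -16, 172/3, -120, 8836/45, …
ICs: h(0) = -4, h′(0) = 8.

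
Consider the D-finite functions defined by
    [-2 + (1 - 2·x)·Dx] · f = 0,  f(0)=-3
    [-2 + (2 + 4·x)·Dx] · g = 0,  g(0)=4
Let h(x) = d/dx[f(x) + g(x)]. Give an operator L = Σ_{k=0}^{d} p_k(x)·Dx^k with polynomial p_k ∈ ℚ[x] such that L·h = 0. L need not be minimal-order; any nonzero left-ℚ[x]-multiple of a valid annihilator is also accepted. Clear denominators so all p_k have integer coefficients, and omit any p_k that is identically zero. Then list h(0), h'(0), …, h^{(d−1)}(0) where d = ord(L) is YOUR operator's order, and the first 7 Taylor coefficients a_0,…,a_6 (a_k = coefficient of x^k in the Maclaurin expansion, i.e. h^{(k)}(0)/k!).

L = (-36 - 24·x) + (-21 - 108·x - 84·x^2)·Dx + (5 + 6·x - 20·x^2 - 24·x^3)·Dx^2  (order 2).
h: a_k = -2, -28, -66, -202, -925/2, -2367/2, -10521/4, …
ICs: h(0) = -2, h′(0) = -28.

f: a_k = -3, -6, -12, -24, -48, -96, -192, …
g: a_k = 4, 4, -2, 2, -5/2, 7/2, -21/4, …
L₀ := lclm(L_f,L_g); ord L₀ ≤ 1+1.
h=h₀': d/dx-closure on L₀ ⇒ L.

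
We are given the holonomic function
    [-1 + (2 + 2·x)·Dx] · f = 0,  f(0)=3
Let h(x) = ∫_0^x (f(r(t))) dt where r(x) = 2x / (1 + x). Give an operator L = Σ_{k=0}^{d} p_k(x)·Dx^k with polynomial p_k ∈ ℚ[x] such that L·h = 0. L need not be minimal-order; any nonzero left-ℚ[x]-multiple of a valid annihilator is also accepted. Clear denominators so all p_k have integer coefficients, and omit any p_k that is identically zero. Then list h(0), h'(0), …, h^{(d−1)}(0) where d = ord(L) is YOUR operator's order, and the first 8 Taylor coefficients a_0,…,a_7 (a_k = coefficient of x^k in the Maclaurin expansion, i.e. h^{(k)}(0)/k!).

f: a_k = 3, 3/2, -3/8, 3/16, -15/128, 21/256, -63/1024, 99/2048, …
Change of var in L_f (x↦r) gives L₀.
h=∫₀ˣh₀: take L = L₀·Dx.
L = -Dx + (1 + 4·x + 3·x^2)·Dx^2  (order 2).
h: a_k = 0, 3, 3/2, -3/2, 15/8, -111/40, 75/16, -981/112, …
ICs: h(0) = 0, h′(0) = 3.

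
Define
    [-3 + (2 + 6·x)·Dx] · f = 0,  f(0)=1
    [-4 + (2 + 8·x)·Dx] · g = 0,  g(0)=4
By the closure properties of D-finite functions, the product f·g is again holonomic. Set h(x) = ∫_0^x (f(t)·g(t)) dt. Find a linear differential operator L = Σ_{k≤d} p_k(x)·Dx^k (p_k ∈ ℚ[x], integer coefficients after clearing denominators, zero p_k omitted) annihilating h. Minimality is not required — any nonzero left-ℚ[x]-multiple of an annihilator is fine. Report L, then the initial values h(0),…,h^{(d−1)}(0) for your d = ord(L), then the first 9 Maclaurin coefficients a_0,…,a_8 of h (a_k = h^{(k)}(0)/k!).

L = (-7 - 24·x)·Dx + (2 + 14·x + 24·x^2)·Dx^2  (order 2).
h: a_k = 0, 4, 7, -1/6, 7/16, -197/160, 1393/384, -19797/1792, 141351/4096, …
ICs: h(0) = 0, h′(0) = 4.

f: a_k = 1, 3/2, -9/8, 27/16, -405/128, 1701/256, -15309/1024, 72171/2048, -2814669/32768, …
g: a_k = 4, 8, -8, 16, -40, 112, -336, 1056, -3432, …
h₀=f·g: eliminate ⇒ L₀, order ≤ 1·1.
h=∫h₀ ⇒ L = L₀·Dx.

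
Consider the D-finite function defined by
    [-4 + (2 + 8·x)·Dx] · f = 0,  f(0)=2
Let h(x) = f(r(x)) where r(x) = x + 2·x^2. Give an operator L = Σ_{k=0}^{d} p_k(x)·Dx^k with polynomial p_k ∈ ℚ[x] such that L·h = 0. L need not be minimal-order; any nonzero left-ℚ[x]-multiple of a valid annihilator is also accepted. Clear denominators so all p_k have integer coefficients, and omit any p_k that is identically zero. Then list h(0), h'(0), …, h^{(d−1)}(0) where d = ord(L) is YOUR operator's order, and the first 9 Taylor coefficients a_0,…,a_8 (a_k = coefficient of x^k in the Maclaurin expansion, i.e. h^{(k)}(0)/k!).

f: a_k = 2, 4, -4, 8, -20, 56, -168, 528, -1716, …
h₀=f(r): pull back L_f along r ⇒ L₀.
L = (-2 - 8·x) + (1 + 4·x + 8·x^2)·Dx  (order 1).
h: a_k = 2, 4, 4, -8, 12, -8, -24, 112, -244, …
ICs: h(0) = 2.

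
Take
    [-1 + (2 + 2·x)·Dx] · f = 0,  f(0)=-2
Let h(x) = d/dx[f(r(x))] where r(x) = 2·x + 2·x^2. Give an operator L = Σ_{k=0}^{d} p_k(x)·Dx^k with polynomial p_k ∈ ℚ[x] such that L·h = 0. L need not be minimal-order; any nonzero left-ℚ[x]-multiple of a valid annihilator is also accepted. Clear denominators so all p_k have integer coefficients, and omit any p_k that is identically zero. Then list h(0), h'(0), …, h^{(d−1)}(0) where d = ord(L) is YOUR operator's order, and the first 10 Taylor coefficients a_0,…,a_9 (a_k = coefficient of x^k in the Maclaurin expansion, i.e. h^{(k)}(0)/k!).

f: a_k = -2, -1, 1/4, -1/8, 5/64, -7/128, 21/512, -33/1024, 429/16384, -715/32768, …
Change of var in L_f (x↦r) gives L₀.
Derive L from L₀ (diff closure).
L = 1 + (-1 - 4·x - 6·x^2 - 4·x^3)·Dx  (order 1).
h: a_k = -2, -2, 3, -3, 5/4, 9/4, -49/8, 61/8, -243/64, -395/64, …
ICs: h(0) = -2.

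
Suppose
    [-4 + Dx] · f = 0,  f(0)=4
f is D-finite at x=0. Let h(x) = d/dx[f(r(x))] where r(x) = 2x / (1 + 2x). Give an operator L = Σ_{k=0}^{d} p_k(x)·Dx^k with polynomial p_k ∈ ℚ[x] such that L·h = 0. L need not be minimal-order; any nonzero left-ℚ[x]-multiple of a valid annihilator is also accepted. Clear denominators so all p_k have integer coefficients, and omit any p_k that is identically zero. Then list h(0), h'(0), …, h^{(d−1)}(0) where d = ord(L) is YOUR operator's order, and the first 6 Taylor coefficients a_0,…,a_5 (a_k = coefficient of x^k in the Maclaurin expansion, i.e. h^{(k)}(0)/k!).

f: a_k = 4, 16, 32, 128/3, 128/3, 512/15, …
Substitute x→r, Dx→(1/r')Dx; clear ⇒ L₀.
Derive L from L₀ (diff closure).
L = (4 - 8·x) + (-1 - 4·x - 4·x^2)·Dx  (order 1).
h: a_k = 32, 128, -128, -1024/3, 3584/3, -22528/15, …
ICs: h(0) = 32.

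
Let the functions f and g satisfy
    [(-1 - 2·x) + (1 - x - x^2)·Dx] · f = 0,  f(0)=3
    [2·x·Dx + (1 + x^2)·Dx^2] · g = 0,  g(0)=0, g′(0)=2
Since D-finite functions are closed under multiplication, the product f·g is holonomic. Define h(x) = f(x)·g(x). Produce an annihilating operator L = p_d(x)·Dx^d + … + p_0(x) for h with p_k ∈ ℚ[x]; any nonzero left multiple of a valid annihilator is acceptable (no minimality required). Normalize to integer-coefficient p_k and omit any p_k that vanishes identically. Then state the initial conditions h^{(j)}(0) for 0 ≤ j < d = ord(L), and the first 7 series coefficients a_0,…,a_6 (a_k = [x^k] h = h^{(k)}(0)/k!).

f: a_k = 3, 3, 6, 9, 15, 24, 39, …
g: a_k = 0, 2, 0, -2/3, 0, 2/5, 0, …
f·g: L₀ = L_f ⊗_s L_g, ord ≤ 1·2.
L = (2 + 2·x + 6·x^2) + (2 + 2·x + 4·x^2 + 6·x^3)·Dx + (-1 + x + x^3 + x^4)·Dx^2  (order 2).
h: a_k = 0, 6, 6, 10, 16, 136/5, 216/5, …
ICs: h(0) = 0, h′(0) = 6.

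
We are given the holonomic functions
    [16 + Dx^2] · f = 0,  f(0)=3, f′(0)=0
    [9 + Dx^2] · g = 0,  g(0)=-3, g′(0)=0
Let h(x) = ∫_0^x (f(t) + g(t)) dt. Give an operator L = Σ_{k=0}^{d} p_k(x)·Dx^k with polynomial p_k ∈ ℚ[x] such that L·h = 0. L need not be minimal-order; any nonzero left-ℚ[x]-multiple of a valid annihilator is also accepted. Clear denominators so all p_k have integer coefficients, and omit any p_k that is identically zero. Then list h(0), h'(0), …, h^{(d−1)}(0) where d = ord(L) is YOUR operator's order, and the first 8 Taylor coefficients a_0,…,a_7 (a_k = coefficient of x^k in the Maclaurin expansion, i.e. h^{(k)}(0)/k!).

f: a_k = 3, 0, -24, 0, 32, 0, -256/15, 0, …
g: a_k = -3, 0, 27/2, 0, -81/8, 0, 243/80, 0, …
h₀=f+g: left-lcm gives L₀, ord ≤ 4.
h=∫₀ˣh₀: take L = L₀·Dx.
L = 144·Dx + 25·Dx^3 + Dx^5  (order 5).
h: a_k = 0, 0, 0, -7/2, 0, 35/8, 0, -481/240, …
ICs: h(0) = 0, h′(0) = 0, h′′(0) = 0, h′′′(0) = -21, h′′′′(0) = 0.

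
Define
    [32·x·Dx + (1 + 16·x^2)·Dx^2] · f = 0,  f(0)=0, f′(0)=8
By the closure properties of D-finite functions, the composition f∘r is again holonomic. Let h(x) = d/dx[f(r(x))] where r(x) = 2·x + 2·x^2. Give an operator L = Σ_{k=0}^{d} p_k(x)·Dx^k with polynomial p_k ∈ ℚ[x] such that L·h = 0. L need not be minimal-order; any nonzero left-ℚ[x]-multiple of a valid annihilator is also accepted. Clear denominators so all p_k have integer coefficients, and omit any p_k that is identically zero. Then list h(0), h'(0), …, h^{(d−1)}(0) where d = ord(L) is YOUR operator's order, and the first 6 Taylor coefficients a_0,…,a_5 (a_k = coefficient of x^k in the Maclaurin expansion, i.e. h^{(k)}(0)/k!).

L = (-2 + 128·x + 512·x^2 + 768·x^3 + 384·x^4) + (1 + 2·x + 64·x^2 + 256·x^3 + 320·x^4 + 128·x^5)·Dx  (order 1).
h: a_k = 16, 32, -1024, -4096, 60416, 391168, …
ICs: h(0) = 16.

f: a_k = 0, 8, 0, -128/3, 0, 2048/5, …
L₀ from L_f via x↦r, Dx↦r'^{-1}Dx.
Differentiate: ansatz ord ≤ ord L₀ ⇒ L.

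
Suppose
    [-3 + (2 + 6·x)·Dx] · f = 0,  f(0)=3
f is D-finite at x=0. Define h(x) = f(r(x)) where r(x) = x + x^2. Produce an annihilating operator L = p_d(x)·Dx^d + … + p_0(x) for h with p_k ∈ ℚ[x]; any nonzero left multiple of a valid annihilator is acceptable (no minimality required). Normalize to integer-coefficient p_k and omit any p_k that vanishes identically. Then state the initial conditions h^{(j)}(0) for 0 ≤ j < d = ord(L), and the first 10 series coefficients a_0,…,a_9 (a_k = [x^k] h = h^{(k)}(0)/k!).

f: a_k = 3, 9/2, -27/8, 81/16, -1215/128, 5103/256, -45927/1024, 216513/2048, -8444007/32768, 42220035/65536, …
L₀ from L_f via x↦r, Dx↦r'^{-1}Dx.
L = (-3 - 6·x) + (2 + 6·x + 6·x^2)·Dx  (order 1).
h: a_k = 3, 9/2, 9/8, -27/16, 297/128, -729/256, 2997/1024, -4131/2048, -18711/32768, 357939/65536, …
ICs: h(0) = 3.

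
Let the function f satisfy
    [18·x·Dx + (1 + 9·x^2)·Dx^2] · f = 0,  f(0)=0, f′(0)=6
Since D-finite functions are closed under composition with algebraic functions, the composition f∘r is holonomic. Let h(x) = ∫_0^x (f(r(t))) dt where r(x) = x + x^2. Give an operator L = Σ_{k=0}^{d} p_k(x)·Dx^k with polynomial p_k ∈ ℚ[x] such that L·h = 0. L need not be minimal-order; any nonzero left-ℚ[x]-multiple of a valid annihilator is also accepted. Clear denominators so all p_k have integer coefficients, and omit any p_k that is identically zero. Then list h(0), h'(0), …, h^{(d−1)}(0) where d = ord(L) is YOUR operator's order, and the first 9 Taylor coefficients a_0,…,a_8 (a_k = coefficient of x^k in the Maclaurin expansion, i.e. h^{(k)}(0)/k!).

L = (-2 + 18·x + 72·x^2 + 108·x^3 + 54·x^4)·Dx^2 + (1 + 2·x + 9·x^2 + 36·x^3 + 45·x^4 + 18·x^5)·Dx^3  (order 3).
h: a_k = 0, 0, 3, 2, -9/2, -54/5, 36/5, 468/7, 1215/28, …
ICs: h(0) = 0, h′(0) = 0, h′′(0) = 6.

f: a_k = 0, 6, 0, -18, 0, 486/5, 0, -4374/7, 0, …
Change of var in L_f (x↦r) gives L₀.
Integrate: L := L₀·Dx.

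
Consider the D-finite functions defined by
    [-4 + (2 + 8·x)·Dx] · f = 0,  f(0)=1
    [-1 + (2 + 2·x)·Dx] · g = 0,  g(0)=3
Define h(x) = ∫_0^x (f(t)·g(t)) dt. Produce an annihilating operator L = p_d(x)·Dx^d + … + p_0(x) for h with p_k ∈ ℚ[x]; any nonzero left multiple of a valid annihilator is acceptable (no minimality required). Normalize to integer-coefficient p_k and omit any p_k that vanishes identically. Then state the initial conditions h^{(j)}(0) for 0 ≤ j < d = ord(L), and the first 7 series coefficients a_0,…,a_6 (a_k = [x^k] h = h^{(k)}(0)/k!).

L = (-5 - 8·x)·Dx + (2 + 10·x + 8·x^2)·Dx^2  (order 2).
h: a_k = 0, 3, 15/4, -9/8, 135/64, -2943/640, 5715/512, …
ICs: h(0) = 0, h′(0) = 3.

f: a_k = 1, 2, -2, 4, -10, 28, -84, …
g: a_k = 3, 3/2, -3/8, 3/16, -15/128, 21/256, -63/1024, …
Sym-product of L_f,L_g gives L₀ (≤ ord 1).
h=∫h₀ ⇒ L = L₀·Dx.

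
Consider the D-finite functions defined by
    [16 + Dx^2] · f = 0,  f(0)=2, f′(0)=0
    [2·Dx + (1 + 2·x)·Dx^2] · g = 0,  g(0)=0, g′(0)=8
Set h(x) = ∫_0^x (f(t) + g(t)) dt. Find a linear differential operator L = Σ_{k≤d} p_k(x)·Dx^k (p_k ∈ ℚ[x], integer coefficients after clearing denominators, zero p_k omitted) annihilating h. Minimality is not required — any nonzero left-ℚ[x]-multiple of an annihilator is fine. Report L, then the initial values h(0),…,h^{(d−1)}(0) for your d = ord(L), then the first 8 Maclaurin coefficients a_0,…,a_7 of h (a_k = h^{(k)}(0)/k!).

L = (160 + 256·x + 256·x^2)·Dx^2 + (48 + 224·x + 384·x^2 + 256·x^3)·Dx^3 + (10 + 16·x + 16·x^2)·Dx^4 + (3 + 14·x + 24·x^2 + 16·x^3)·Dx^5  (order 5).
h: a_k = 0, 2, 4, -8, 8/3, 16/15, 64/15, -2432/315, …
ICs: h(0) = 0, h′(0) = 2, h′′(0) = 8, h′′′(0) = -48, h′′′′(0) = 64.

f: a_k = 2, 0, -16, 0, 64/3, 0, -512/45, 0, …
g: a_k = 0, 8, -8, 32/3, -16, 128/5, -128/3, 512/7, …
Sum ⇒ L₀ = lclm(L_f,L_g) in ℚ(x)⟨Dx⟩.
h=∫₀ˣh₀: take L = L₀·Dx.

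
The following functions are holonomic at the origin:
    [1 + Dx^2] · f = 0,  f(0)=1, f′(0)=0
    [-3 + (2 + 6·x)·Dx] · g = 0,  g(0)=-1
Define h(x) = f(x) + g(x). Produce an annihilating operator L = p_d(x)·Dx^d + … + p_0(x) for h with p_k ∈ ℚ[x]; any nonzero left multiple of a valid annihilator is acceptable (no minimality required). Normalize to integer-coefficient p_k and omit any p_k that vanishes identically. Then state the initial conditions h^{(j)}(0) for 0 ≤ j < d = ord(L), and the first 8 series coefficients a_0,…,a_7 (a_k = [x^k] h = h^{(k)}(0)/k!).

L = (-93 - 72·x - 108·x^2) + (-10 + 18·x + 216·x^2 + 216·x^3)·Dx + (-93 - 72·x - 108·x^2)·Dx^2 + (-10 + 18·x + 216·x^2 + 216·x^3)·Dx^3  (order 3).
h: a_k = 0, -3/2, 5/8, -27/16, 1231/384, -1701/256, 688841/46080, -72171/2048, …
ICs: h(0) = 0, h′(0) = -3/2, h′′(0) = 5/4.

f: a_k = 1, 0, -1/2, 0, 1/24, 0, -1/720, 0, …
g: a_k = -1, -3/2, 9/8, -27/16, 405/128, -1701/256, 15309/1024, -72171/2048, …
L₀ := lclm(L_f,L_g); ord L₀ ≤ 2+1.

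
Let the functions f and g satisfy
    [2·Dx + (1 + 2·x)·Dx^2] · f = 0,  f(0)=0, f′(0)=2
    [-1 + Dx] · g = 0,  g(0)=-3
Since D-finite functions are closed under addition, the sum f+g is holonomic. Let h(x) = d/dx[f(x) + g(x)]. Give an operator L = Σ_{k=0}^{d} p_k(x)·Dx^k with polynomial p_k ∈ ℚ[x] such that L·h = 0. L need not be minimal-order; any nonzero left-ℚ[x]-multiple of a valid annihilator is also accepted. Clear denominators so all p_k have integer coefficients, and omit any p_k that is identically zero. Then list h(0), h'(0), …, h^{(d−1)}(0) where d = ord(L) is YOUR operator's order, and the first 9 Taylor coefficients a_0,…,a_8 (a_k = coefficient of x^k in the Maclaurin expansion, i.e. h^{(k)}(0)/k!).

L = (-10 - 4·x) + (7 - 4·x - 4·x^2)·Dx + (3 + 8·x + 4·x^2)·Dx^2  (order 2).
h: a_k = -1, -7, 13/2, -33/2, 255/8, -2561/40, 30719/240, -430081/1680, 6881279/13440, …
ICs: h(0) = -1, h′(0) = -7.

f: a_k = 0, 2, -2, 8/3, -4, 32/5, -32/3, 128/7, -32, …
g: a_k = -3, -3, -3/2, -1/2, -1/8, -1/40, -1/240, -1/1680, -1/13440, …
Sum ⇒ L₀ = lclm(L_f,L_g) in ℚ(x)⟨Dx⟩.
Differentiate: ansatz ord ≤ ord L₀ ⇒ L.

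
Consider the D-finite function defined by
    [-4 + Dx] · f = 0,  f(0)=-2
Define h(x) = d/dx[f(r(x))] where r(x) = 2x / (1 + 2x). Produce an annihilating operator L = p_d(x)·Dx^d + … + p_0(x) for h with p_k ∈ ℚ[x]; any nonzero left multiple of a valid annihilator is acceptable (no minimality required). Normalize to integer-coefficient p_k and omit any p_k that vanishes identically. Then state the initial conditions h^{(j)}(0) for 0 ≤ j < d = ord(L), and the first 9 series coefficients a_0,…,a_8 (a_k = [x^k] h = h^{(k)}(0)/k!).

f: a_k = -2, -8, -16, -64/3, -64/3, -256/15, -512/45, -2048/315, -1024/315, …
h₀=f(r): pull back L_f along r ⇒ L₀.
h₀' ⇒ L via d/dx closure of L₀.
L = (4 - 8·x) + (-1 - 4·x - 4·x^2)·Dx  (order 1).
h: a_k = -16, -64, 64, 512/3, -1792/3, 11264/15, 17408/45, -1294336/315, 3395584/315, …
ICs: h(0) = -16.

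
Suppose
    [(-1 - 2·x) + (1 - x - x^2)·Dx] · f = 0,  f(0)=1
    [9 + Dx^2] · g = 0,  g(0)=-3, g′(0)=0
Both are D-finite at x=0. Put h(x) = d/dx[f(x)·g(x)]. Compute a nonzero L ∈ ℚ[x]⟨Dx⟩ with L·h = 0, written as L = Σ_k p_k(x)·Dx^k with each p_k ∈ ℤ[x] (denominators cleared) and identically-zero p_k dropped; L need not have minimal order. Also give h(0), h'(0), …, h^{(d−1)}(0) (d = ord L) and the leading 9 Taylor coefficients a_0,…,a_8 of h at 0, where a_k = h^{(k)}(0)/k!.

L = (3 - 162·x - 81·x^2 + 162·x^3 + 81·x^4) + (-12 - 6·x + 54·x^2 + 36·x^3)·Dx + (7 - 16·x - 7·x^2 + 18·x^3 + 9·x^4)·Dx^2  (order 2).
h: a_k = -3, 15, 27/2, 15/2, 255/8, 2709/40, 9891/80, 127509/560, 1859733/4480, …
ICs: h(0) = -3, h′(0) = 15.

f: a_k = 1, 1, 2, 3, 5, 8, 13, 21, 34, …
g: a_k = -3, 0, 27/2, 0, -81/8, 0, 243/80, 0, -2187/4480, …
L₀ := L_f ⊗_s L_g (sym. prod.), ord ≤ 2.
h₀' ⇒ L via d/dx closure of L₀.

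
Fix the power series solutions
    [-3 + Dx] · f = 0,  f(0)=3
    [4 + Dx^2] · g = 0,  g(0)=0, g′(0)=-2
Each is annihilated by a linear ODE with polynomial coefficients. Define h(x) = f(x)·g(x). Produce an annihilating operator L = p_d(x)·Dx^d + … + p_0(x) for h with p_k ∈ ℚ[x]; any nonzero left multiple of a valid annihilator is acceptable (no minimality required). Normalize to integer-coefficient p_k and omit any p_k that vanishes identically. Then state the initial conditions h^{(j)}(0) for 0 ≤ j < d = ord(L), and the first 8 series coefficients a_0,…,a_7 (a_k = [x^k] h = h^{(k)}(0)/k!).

f: a_k = 3, 9, 27/2, 27/2, 81/8, 243/40, 243/80, 729/560, …
g: a_k = 0, -2, 0, 4/3, 0, -4/15, 0, 8/315, …
Product ⇒ symmetric product L₀, ord ≤ 2.
L = 13 - 6·Dx + Dx^2  (order 2).
h: a_k = 0, -6, -18, -23, -15, -61/20, 69/20, 3277/840, …
ICs: h(0) = 0, h′(0) = -6.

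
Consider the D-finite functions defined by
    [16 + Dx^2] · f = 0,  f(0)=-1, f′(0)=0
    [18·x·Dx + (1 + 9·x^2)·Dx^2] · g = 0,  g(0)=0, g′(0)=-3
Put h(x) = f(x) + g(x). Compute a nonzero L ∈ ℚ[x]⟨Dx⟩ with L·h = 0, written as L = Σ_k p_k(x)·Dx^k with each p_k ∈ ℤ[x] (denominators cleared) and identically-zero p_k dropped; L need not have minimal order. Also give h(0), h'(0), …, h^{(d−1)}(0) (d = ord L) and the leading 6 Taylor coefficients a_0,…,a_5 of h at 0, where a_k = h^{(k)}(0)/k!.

f: a_k = -1, 0, 8, 0, -32/3, 0, …
g: a_k = 0, -3, 0, 9, 0, -243/5, …
Sum ⇒ L₀ = lclm(L_f,L_g) in ℚ(x)⟨Dx⟩.
L = (-13248·x + 181440·x^3 + 186624·x^5)·Dx + (-16 + 6048·x^2 + 66096·x^4 + 93312·x^6)·Dx^2 + (-828·x + 11340·x^3 + 11664·x^5)·Dx^3 + (-1 + 378·x^2 + 4131·x^4 + 5832·x^6)·Dx^4  (order 4).
h: a_k = -1, -3, 8, 9, -32/3, -243/5, …
ICs: h(0) = -1, h′(0) = -3, h′′(0) = 16, h′′′(0) = 54.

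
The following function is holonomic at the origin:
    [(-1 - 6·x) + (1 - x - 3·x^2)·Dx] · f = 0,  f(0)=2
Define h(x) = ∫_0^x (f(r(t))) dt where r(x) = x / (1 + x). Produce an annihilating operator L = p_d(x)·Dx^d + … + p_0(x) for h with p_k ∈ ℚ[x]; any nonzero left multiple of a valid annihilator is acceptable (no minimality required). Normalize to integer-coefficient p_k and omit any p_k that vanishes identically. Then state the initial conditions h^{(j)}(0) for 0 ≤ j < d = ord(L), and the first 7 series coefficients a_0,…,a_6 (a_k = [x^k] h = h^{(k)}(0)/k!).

L = (1 + 7·x)·Dx + (-1 - 2·x + 2·x^2 + 3·x^3)·Dx^2  (order 2).
h: a_k = 0, 2, 1, 2, 0, 18/5, -3, …
ICs: h(0) = 0, h′(0) = 2.

f: a_k = 2, 2, 8, 14, 38, 80, 194, …
L₀ from L_f via x↦r, Dx↦r'^{-1}Dx.
h=∫₀ˣh₀: take L = L₀·Dx.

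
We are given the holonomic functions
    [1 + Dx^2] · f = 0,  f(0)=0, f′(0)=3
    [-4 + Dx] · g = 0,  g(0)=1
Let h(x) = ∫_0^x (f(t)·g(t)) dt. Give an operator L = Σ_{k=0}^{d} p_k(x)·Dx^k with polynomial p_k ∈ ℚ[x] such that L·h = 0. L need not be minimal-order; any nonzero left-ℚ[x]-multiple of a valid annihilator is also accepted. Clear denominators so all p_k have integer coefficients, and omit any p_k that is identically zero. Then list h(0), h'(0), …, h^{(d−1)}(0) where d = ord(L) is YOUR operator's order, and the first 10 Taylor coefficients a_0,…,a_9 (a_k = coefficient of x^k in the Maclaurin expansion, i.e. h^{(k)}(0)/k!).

L = 17·Dx - 8·Dx^2 + Dx^3  (order 3).
h: a_k = 0, 0, 3/2, 4, 47/8, 6, 1121/240, 611/210, 20047/13440, 23/36, …
ICs: h(0) = 0, h′(0) = 0, h′′(0) = 3.

f: a_k = 0, 3, 0, -1/2, 0, 1/40, 0, -1/1680, 0, 1/120960, …
g: a_k = 1, 4, 8, 32/3, 32/3, 128/15, 256/45, 1024/315, 512/315, 2048/2835, …
Sym-product of L_f,L_g gives L₀ (≤ ord 2).
h=∫h₀ ⇒ L = L₀·Dx.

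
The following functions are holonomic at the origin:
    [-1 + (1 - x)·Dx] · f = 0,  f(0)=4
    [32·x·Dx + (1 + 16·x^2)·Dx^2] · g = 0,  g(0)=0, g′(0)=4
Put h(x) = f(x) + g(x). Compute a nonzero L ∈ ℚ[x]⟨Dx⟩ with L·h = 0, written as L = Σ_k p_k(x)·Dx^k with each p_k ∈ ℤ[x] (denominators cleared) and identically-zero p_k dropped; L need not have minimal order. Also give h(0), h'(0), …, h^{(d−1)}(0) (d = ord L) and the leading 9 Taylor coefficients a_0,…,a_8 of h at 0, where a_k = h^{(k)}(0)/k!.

f: a_k = 4, 4, 4, 4, 4, 4, 4, 4, 4, …
g: a_k = 0, 4, 0, -64/3, 0, 1024/5, 0, -16384/7, 0, …
Sum ⇒ L₀ = lclm(L_f,L_g) in ℚ(x)⟨Dx⟩.
L = (-32 + 128·x + 1536·x^2)·Dx + (19 - 32·x - 656·x^2 + 1536·x^3)·Dx^2 + (-1 - 15·x - 240·x^3 + 256·x^4)·Dx^3  (order 3).
h: a_k = 4, 8, 4, -52/3, 4, 1044/5, 4, -16356/7, 4, …
ICs: h(0) = 4, h′(0) = 8, h′′(0) = 8.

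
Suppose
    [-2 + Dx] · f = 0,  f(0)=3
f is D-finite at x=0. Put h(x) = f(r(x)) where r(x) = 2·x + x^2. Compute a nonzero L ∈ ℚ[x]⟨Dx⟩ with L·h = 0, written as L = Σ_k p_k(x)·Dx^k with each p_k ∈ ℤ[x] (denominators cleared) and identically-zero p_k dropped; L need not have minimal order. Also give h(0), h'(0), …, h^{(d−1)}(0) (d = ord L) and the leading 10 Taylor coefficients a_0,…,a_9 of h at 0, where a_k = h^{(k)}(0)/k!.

f: a_k = 3, 6, 6, 4, 2, 4/5, 4/15, 8/105, 2/105, 4/945, …
f∘r: x↦r, Dx↦Dx/r' in L_f ⇒ L₀.
L = (-4 - 4·x) + Dx  (order 1).
h: a_k = 3, 12, 30, 56, 86, 568/5, 1996/15, 2960/21, 14386/105, 116744/945, …
ICs: h(0) = 3.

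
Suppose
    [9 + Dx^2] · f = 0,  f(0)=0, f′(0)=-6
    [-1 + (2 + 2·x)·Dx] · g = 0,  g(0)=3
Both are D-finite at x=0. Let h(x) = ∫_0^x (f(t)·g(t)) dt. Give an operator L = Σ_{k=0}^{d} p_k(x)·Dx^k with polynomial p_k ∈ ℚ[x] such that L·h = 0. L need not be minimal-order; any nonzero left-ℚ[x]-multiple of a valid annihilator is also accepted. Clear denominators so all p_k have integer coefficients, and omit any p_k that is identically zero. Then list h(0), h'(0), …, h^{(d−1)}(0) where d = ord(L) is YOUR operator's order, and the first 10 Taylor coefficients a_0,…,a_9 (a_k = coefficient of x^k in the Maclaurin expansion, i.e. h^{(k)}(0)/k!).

L = (39 + 72·x + 36·x^2)·Dx + (-4 - 4·x)·Dx^2 + (4 + 8·x + 4·x^2)·Dx^3  (order 3).
h: a_k = 0, 0, -9, -3, 117/16, 99/40, -1581/640, -3123/4480, 61587/143360, 789/7168, …
ICs: h(0) = 0, h′(0) = 0, h′′(0) = -18.

f: a_k = 0, -6, 0, 9, 0, -81/20, 0, 243/280, 0, -243/2240, …
g: a_k = 3, 3/2, -3/8, 3/16, -15/128, 21/256, -63/1024, 99/2048, -1287/32768, 2145/65536, …
h₀=f·g: eliminate ⇒ L₀, order ≤ 2·1.
∫: right-multiply L₀ by Dx.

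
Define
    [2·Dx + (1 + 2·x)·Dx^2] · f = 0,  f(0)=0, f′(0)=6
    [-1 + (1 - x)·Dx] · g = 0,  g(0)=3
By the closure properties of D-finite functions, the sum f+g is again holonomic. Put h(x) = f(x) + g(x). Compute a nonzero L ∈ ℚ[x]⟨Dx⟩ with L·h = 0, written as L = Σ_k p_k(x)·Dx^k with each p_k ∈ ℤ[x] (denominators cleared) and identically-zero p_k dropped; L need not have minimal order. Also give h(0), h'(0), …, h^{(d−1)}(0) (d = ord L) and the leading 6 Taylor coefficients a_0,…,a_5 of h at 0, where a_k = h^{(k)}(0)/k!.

L = (-14 - 4·x)·Dx + (1 - 20·x - 8·x^2)·Dx^2 + (2 + 3·x - 3·x^2 - 2·x^3)·Dx^3  (order 3).
h: a_k = 3, 9, -3, 11, -9, 111/5, …
ICs: h(0) = 3, h′(0) = 9, h′′(0) = -6.

f: a_k = 0, 6, -6, 8, -12, 96/5, …
g: a_k = 3, 3, 3, 3, 3, 3, …
Sum ⇒ L₀ = lclm(L_f,L_g) in ℚ(x)⟨Dx⟩.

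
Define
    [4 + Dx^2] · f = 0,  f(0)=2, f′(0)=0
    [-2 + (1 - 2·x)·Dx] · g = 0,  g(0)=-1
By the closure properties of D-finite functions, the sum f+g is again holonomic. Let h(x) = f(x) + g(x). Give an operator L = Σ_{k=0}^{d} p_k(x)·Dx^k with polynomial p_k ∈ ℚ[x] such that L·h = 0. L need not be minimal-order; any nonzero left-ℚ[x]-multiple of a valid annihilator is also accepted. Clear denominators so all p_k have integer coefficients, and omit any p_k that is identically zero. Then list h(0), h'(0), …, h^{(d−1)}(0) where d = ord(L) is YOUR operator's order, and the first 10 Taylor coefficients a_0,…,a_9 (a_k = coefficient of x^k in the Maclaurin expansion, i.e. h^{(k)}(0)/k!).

f: a_k = 2, 0, -4, 0, 4/3, 0, -8/45, 0, 4/315, 0, …
g: a_k = -1, -2, -4, -8, -16, -32, -64, -128, -256, -512, …
h₀=f+g: left-lcm gives L₀, ord ≤ 3.
L = (-56 + 32·x - 32·x^2) + (12 - 40·x + 48·x^2 - 32·x^3)·Dx + (-14 + 8·x - 8·x^2)·Dx^2 + (3 - 10·x + 12·x^2 - 8·x^3)·Dx^3  (order 3).
h: a_k = 1, -2, -8, -8, -44/3, -32, -2888/45, -128, -80636/315, -512, …
ICs: h(0) = 1, h′(0) = -2, h′′(0) = -16.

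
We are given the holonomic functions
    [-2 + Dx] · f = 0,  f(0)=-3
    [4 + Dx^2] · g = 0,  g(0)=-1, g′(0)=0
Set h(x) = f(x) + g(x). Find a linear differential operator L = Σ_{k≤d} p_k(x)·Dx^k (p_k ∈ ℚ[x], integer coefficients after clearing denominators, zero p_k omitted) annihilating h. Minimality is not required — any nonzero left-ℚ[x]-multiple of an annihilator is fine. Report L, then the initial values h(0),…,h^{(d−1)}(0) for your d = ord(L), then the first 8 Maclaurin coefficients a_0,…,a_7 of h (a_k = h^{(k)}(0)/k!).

f: a_k = -3, -6, -6, -4, -2, -4/5, -4/15, -8/105, …
g: a_k = -1, 0, 2, 0, -2/3, 0, 4/45, 0, …
Sum ⇒ L₀ = lclm(L_f,L_g) in ℚ(x)⟨Dx⟩.
L = -8 + 4·Dx - 2·Dx^2 + Dx^3  (order 3).
h: a_k = -4, -6, -4, -4, -8/3, -4/5, -8/45, -8/105, …
ICs: h(0) = -4, h′(0) = -6, h′′(0) = -8.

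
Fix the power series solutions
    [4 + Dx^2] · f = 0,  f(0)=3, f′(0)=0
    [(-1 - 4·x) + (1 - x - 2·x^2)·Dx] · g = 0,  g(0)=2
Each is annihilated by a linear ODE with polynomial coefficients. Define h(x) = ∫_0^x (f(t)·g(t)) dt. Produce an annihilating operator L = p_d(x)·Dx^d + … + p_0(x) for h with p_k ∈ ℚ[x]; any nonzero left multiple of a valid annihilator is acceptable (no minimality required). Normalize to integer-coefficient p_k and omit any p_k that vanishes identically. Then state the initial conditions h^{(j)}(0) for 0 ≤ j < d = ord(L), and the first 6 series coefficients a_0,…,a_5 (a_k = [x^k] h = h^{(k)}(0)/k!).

L = (4·x + 8·x^2)·Dx + (2 + 8·x)·Dx^2 + (-1 + x + 2·x^2)·Dx^3  (order 3).
h: a_k = 0, 6, 3, 2, 9/2, 34/5, …
ICs: h(0) = 0, h′(0) = 6, h′′(0) = 6.

f: a_k = 3, 0, -6, 0, 2, 0, …
g: a_k = 2, 2, 6, 10, 22, 42, …
Product ⇒ symmetric product L₀, ord ≤ 2.
Integrate: L := L₀·Dx.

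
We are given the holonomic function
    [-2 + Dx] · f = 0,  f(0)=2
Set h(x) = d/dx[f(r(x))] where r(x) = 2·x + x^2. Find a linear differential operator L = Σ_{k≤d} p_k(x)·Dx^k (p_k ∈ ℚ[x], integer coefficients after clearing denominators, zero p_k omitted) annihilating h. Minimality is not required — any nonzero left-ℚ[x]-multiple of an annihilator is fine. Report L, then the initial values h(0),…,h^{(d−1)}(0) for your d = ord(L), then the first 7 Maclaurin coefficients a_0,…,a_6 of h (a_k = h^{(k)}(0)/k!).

f: a_k = 2, 4, 4, 8/3, 4/3, 8/15, 8/45, …
L₀ from L_f via x↦r, Dx↦r'^{-1}Dx.
Differentiate: ansatz ord ≤ ord L₀ ⇒ L.
L = (5 + 8·x + 4·x^2) + (-1 - x)·Dx  (order 1).
h: a_k = 8, 40, 112, 688/3, 1136/3, 7984/15, 5920/9, …
ICs: h(0) = 8.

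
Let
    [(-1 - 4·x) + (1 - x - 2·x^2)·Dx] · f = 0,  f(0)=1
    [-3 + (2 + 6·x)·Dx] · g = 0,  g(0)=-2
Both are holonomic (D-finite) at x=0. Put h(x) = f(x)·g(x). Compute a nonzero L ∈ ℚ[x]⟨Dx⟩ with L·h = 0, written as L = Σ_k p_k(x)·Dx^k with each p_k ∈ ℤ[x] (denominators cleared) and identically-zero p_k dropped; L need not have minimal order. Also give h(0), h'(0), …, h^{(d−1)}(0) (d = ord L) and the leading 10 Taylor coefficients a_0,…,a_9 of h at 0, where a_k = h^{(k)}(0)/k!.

L = (5 + 11·x + 18·x^2) + (-2 - 4·x + 10·x^2 + 12·x^3)·Dx  (order 1).
h: a_k = -2, -5, -27/4, -161/8, -1747/64, -10347/128, -54031/512, -345785/1024, -6175875/16384, -48555335/32768, …
ICs: h(0) = -2.

f: a_k = 1, 1, 3, 5, 11, 21, 43, 85, 171, 341, …
g: a_k = -2, -3, 9/4, -27/8, 405/64, -1701/128, 15309/512, -72171/1024, 2814669/16384, -14073345/32768, …
L₀ := L_f ⊗_s L_g (sym. prod.), ord ≤ 1.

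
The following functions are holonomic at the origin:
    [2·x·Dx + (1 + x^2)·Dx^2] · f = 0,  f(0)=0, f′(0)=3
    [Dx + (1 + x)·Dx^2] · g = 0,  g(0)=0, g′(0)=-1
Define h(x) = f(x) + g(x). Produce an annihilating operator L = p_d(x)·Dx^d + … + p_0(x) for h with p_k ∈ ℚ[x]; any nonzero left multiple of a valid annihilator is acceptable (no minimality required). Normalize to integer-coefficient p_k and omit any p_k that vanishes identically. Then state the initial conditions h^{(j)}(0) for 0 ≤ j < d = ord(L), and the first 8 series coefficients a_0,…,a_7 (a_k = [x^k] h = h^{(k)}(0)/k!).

f: a_k = 0, 3, 0, -1, 0, 3/5, 0, -3/7, …
g: a_k = 0, -1, 1/2, -1/3, 1/4, -1/5, 1/6, -1/7, …
h₀=f+g: left-lcm gives L₀, ord ≤ 4.
L = (-2 - 6·x + 6·x^2 + 2·x^3)·Dx + (-4 - 4·x + 12·x^3 + 4·x^4)·Dx^2 + (-1 + x + 2·x^2 + 2·x^3 + 3·x^4 + x^5)·Dx^3  (order 3).
h: a_k = 0, 2, 1/2, -4/3, 1/4, 2/5, 1/6, -4/7, …
ICs: h(0) = 0, h′(0) = 2, h′′(0) = 1.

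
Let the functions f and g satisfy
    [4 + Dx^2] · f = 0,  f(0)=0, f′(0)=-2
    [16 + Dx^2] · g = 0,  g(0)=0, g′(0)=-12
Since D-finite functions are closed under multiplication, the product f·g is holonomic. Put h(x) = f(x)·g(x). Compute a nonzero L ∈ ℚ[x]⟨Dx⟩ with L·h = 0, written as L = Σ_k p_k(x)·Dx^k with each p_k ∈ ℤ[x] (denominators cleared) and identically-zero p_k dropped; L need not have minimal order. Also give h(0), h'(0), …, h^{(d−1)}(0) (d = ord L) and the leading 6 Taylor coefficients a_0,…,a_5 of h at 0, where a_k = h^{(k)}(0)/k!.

f: a_k = 0, -2, 0, 4/3, 0, -4/15, …
g: a_k = 0, -12, 0, 32, 0, -128/5, …
h₀=f·g: eliminate ⇒ L₀, order ≤ 2·2.
L = 144 + 40·Dx^2 + Dx^4  (order 4).
h: a_k = 0, 0, 24, 0, -80, 0, …
ICs: h(0) = 0, h′(0) = 0, h′′(0) = 48, h′′′(0) = 0.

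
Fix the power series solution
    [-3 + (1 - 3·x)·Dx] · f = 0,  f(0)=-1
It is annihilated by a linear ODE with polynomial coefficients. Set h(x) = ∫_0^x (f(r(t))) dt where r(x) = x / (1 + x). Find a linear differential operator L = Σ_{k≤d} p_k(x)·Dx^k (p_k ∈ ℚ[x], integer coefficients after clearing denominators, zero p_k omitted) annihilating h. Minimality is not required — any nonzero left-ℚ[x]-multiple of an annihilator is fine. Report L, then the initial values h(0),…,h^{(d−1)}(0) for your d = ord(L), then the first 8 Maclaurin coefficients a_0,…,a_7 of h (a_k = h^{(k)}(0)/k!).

f: a_k = -1, -3, -9, -27, -81, -243, -729, -2187, …
L₀ from L_f via x↦r, Dx↦r'^{-1}Dx.
∫: right-multiply L₀ by Dx.
L = 3·Dx + (-1 + x + 2·x^2)·Dx^2  (order 2).
h: a_k = 0, -1, -3/2, -2, -3, -24/5, -8, -96/7, …
ICs: h(0) = 0, h′(0) = -1.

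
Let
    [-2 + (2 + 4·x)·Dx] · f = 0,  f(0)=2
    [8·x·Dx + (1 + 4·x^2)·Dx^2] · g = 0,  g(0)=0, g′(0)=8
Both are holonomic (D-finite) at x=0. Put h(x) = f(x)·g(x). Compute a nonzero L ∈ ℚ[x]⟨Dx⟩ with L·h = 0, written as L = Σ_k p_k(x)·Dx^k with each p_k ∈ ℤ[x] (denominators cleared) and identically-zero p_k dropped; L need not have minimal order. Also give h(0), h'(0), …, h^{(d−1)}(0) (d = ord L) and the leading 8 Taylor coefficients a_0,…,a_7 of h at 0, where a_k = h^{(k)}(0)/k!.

f: a_k = 2, 2, -1, 1, -5/4, 7/4, -21/8, 33/8, …
g: a_k = 0, 8, 0, -32/3, 0, 128/5, 0, -512/7, …
Sym-product of L_f,L_g gives L₀ (≤ ord 2).
L = (3 - 8·x - 4·x^2) + (-2 + 4·x + 24·x^2 + 16·x^3)·Dx + (1 + 4·x + 8·x^2 + 16·x^3 + 16·x^4)·Dx^2  (order 2).
h: a_k = 0, 16, 16, -88/3, -40/3, 778/15, 818/15, -18853/105, …
ICs: h(0) = 0, h′(0) = 16.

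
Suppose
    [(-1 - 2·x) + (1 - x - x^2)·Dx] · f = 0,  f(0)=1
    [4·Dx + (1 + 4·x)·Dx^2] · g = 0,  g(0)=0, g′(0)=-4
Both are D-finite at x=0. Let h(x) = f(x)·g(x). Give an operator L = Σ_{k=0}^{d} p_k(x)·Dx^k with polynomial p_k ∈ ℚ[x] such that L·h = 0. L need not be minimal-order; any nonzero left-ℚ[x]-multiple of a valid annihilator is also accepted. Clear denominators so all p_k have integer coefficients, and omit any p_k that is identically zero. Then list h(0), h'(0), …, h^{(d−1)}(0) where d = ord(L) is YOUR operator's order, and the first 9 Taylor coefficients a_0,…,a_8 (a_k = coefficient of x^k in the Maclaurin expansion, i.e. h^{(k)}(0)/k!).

L = (6 + 16·x) + (-2 + 16·x + 20·x^2)·Dx + (-1 - 3·x + 5·x^2 + 4·x^3)·Dx^2  (order 2).
h: a_k = 0, -4, 4, -64/3, 140/3, -2692/15, 8248/15, -68956/35, 711028/105, …
ICs: h(0) = 0, h′(0) = -4.

f: a_k = 1, 1, 2, 3, 5, 8, 13, 21, 34, …
g: a_k = 0, -4, 8, -64/3, 64, -1024/5, 2048/3, -16384/7, 8192, …
h₀=f·g: eliminate ⇒ L₀, order ≤ 1·2.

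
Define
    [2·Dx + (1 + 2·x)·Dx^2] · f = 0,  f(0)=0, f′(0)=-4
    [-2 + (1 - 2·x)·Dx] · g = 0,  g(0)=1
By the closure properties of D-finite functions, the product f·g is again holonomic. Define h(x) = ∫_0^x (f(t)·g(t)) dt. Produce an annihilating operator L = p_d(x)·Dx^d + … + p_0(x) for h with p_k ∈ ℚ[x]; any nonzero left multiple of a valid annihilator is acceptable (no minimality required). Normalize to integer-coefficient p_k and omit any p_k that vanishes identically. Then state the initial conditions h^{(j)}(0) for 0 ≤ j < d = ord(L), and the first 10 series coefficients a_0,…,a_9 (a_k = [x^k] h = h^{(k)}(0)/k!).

L = 4·Dx + (2 + 12·x)·Dx^2 + (-1 + 4·x^2)·Dx^3  (order 3).
h: a_k = 0, 0, -2, -4/3, -10/3, -56/15, -376/45, -1184/105, -2552/105, -34112/945, …
ICs: h(0) = 0, h′(0) = 0, h′′(0) = -4.

f: a_k = 0, -4, 4, -16/3, 8, -64/5, 64/3, -256/7, 64, -1024/9, …
g: a_k = 1, 2, 4, 8, 16, 32, 64, 128, 256, 512, …
h₀=f·g: eliminate ⇒ L₀, order ≤ 2·1.
Integrate: L := L₀·Dx.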